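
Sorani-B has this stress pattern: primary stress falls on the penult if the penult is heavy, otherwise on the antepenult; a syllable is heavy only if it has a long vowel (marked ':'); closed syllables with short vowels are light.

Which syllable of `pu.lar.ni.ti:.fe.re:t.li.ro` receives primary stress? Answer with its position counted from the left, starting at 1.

6

Weights: 6 re:t H, 7 li L, 8 ro L.
The penult (syllable 7, li) is light, so stress falls on the antepenult (syllable 6, re:t).
Primary stress: syllable 6 → pu.lar.ni.ti:.fe.ˈre:t.li.ro.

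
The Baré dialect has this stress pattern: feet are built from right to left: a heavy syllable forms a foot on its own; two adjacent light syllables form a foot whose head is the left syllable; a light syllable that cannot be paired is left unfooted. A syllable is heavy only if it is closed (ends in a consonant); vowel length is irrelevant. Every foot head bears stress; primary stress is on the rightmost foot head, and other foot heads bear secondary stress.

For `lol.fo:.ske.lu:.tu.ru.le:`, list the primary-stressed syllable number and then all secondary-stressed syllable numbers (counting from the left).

Weights: 1 lol H, 2 fo: L, 3 ske L, 4 lu: L, 5 tu L, 6 ru L, 7 le: L.
Parse right to left (heavy = foot alone; LL = one foot; stranded L unfooted): (ˈlol) (ˈfo:.ske) (ˈlu:.tu) (ˈru.le:).
Foot heads: 1, 2, 4, 6.
Primary stress on the rightmost head = syllable 6.
Secondary stress on 1, 2, 4: ˌlol.ˌfo:.ske.ˌlu:.tu.ˈru.le:.

primary 6, secondary 1, 2, 4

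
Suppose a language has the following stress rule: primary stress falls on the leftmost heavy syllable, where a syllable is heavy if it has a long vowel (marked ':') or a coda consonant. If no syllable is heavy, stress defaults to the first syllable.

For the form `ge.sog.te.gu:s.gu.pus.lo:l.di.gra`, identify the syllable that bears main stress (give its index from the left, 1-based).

Weights: 1 ge L, 2 sog H, 3 te L, 4 gu:s H, 5 gu L, 6 pus H, 7 lo:l H, 8 di L, 9 gra L.
Heavy syllables in the domain: 2, 4, 6, 7. The leftmost is syllable 2 (sog).
Primary stress: syllable 2 → ge.ˈsog.te.gu:s.gu.pus.lo:l.di.gra.

2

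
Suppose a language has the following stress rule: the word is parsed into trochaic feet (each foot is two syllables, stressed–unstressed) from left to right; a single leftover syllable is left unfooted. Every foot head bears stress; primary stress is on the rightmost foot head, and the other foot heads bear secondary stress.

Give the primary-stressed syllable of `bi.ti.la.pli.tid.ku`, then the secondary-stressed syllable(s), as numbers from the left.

Parse left to right into trochaic (ˈσσ) feet: (ˈbi.ti) (ˈla.pli) (ˈtid.ku).
Foot heads (stressed positions): 1, 3, 5.
End Rule Rightmost: primary stress on the rightmost head = syllable 5.
Secondary stress on 1, 3: ˌbi.ti.ˌla.pli.ˈtid.ku.

primary 5, secondary 1, 3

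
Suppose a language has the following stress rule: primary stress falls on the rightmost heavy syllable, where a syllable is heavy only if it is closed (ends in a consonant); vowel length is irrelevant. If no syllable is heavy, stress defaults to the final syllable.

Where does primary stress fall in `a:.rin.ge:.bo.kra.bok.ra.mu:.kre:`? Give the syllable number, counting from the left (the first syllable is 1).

6

Weights: 1 a: L, 2 rin H, 3 ge: L, 4 bo L, 5 kra L, 6 bok H, 7 ra L, 8 mu: L, 9 kre: L.
Heavy syllables in the domain: 2, 6. The rightmost is syllable 6 (bok).
Primary stress: syllable 6 → a:.rin.ge:.bo.kra.ˈbok.ra.mu:.kre:.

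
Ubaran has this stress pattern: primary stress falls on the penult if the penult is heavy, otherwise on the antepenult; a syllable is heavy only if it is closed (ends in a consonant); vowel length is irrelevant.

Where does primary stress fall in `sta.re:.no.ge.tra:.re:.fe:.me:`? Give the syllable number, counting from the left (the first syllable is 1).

Weights: 6 re: L, 7 fe: L, 8 me: L.
The penult (syllable 7, fe:) is light, so stress falls on the antepenult (syllable 6, re:).
Primary stress: syllable 6 → sta.re:.no.ge.tra:.ˈre:.fe:.me:.

6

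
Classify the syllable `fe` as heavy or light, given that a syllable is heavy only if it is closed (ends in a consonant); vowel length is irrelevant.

light

`fe`: short vowel, open (no coda). Open (no coda) → light.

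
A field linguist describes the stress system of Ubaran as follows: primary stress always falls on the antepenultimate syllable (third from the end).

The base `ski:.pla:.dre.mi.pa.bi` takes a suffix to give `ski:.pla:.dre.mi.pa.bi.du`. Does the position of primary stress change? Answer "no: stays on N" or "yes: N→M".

Base `ski:.pla:.dre.mi.pa.bi` (6 syllables):
  The word has 6 syllables; the antepenultimate syllable (third from the end) is syllable 4 (mi).
  → primary stress on syllable 4.
Suffixed `ski:.pla:.dre.mi.pa.bi.du` (7 syllables):
  The word has 7 syllables; the antepenultimate syllable (third from the end) is syllable 5 (pa).
  → primary stress on syllable 5.

yes: 4→5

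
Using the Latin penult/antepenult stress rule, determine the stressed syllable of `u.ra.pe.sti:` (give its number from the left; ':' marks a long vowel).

Classical Latin: stress the penult if heavy (long vowel or closed), else the antepenult.
Weights: 2 ra L, 3 pe L, 4 sti: H.
The penult (syllable 3, pe) is light, so stress falls on the antepenult (syllable 2, ra).
Stress on syllable 2: u.ˈra.pe.sti:.

2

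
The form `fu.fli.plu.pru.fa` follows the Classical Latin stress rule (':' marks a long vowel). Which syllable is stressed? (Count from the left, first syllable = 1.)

Classical Latin: stress the penult if heavy (long vowel or closed), else the antepenult.
Weights: 3 plu L, 4 pru L, 5 fa L.
The penult (syllable 4, pru) is light, so stress falls on the antepenult (syllable 3, plu).
Stress on syllable 3: fu.fli.ˈplu.pru.fa.

3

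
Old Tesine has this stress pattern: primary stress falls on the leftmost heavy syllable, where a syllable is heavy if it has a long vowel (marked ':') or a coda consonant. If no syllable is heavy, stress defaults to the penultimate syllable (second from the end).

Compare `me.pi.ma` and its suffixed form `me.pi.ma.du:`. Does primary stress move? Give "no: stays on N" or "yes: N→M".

yes: 2→4

Base `me.pi.ma` (3 syllables):
  Weights: 1 me L, 2 pi L, 3 ma L.
  No heavy syllable in the domain; default to the penultimate syllable (second from the end) = syllable 2.
  → primary stress on syllable 2.
Suffixed `me.pi.ma.du:` (4 syllables):
  Weights: 1 me L, 2 pi L, 3 ma L, 4 du: H.
  Heavy syllables in the domain: 4. The leftmost is syllable 4 (du:).
  → primary stress on syllable 4.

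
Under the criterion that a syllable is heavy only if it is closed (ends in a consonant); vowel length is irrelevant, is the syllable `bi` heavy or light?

light

`bi`: short vowel, open (no coda). Open (no coda) → light.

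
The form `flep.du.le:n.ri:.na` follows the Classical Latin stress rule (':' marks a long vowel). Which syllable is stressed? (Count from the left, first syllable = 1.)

4

Classical Latin: stress the penult if heavy (long vowel or closed), else the antepenult.
Weights: 3 le:n H, 4 ri: H, 5 na L.
The penult (syllable 4, ri:) is heavy, so it takes stress.
Stress on syllable 4: flep.du.le:n.ˈri:.na.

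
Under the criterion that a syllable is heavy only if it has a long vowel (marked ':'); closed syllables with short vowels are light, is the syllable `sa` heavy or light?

`sa`: short vowel, open (no coda). Short vowel → light.

light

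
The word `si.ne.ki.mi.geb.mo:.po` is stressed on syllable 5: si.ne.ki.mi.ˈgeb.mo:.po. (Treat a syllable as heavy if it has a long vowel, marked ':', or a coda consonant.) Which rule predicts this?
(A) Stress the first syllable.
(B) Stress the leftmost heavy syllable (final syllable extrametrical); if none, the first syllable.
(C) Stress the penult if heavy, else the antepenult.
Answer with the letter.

B

Rule A → syllable 1 (observed: 5).
Rule B → syllable 5 ✓.
Rule C → syllable 6 (observed: 5).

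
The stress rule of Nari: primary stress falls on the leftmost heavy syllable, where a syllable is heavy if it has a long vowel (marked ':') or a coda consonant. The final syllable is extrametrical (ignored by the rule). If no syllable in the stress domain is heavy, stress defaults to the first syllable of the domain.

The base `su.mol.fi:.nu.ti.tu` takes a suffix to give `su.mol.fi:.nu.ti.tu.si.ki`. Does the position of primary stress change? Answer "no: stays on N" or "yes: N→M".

Base `su.mol.fi:.nu.ti.tu` (6 syllables):
  The final syllable (6, tu) is extrametrical; the stress domain is syllables 1–5.
  Weights: 1 su L, 2 mol H, 3 fi: H, 4 nu L, 5 ti L.
  Heavy syllables in the domain: 2, 3. The leftmost is syllable 2 (mol).
  → primary stress on syllable 2.
Suffixed `su.mol.fi:.nu.ti.tu.si.ki` (8 syllables):
  The final syllable (8, ki) is extrametrical; the stress domain is syllables 1–7.
  Weights: 1 su L, 2 mol H, 3 fi: H, 4 nu L, 5 ti L, 6 tu L, 7 si L.
  Heavy syllables in the domain: 2, 3. The leftmost is syllable 2 (mol).
  → primary stress on syllable 2.

no: stays on 2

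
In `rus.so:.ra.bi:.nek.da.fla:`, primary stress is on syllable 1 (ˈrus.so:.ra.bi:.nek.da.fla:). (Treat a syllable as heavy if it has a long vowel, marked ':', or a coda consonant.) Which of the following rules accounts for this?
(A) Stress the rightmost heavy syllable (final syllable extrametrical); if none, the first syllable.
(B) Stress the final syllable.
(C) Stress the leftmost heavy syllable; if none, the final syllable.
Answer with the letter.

C

Rule A → syllable 5 (observed: 1).
Rule B → syllable 7 (observed: 1).
Rule C → syllable 1 ✓.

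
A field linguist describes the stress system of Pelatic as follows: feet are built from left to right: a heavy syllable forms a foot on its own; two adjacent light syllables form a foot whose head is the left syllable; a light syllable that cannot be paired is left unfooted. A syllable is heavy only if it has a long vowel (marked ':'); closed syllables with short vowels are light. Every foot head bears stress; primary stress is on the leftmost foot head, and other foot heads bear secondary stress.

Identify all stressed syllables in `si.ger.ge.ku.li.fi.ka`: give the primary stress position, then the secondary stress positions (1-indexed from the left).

primary 1, secondary 3, 5

Weights: 1 si L, 2 ger L, 3 ge L, 4 ku L, 5 li L, 6 fi L, 7 ka L.
Parse left to right (heavy = foot alone; LL = one foot; stranded L unfooted): (ˈsi.ger) (ˈge.ku) (ˈli.fi) ka.
Foot heads: 1, 3, 5.
Primary stress on the leftmost head = syllable 1.
Secondary stress on 3, 5: ˈsi.ger.ˌge.ku.ˌli.fi.ka.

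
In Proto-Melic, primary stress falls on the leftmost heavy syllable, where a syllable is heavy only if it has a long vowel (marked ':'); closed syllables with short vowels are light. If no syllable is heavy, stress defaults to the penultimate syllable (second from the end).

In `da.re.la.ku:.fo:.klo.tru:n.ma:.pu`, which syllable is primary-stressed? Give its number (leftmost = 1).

Weights: 1 da L, 2 re L, 3 la L, 4 ku: H, 5 fo: H, 6 klo L, 7 tru:n H, 8 ma: H, 9 pu L.
Heavy syllables in the domain: 4, 5, 7, 8. The leftmost is syllable 4 (ku:).
Primary stress: syllable 4 → da.re.la.ˈku:.fo:.klo.tru:n.ma:.pu.

4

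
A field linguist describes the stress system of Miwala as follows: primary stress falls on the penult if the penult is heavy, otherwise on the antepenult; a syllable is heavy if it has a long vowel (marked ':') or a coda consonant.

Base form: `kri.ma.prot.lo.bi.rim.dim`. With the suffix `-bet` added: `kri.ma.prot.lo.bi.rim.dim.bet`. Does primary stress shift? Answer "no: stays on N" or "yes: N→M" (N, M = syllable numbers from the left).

Base `kri.ma.prot.lo.bi.rim.dim` (7 syllables):
  Weights: 5 bi L, 6 rim H, 7 dim H.
  The penult (syllable 6, rim) is heavy, so it takes stress.
  → primary stress on syllable 6.
Suffixed `kri.ma.prot.lo.bi.rim.dim.bet` (8 syllables):
  Weights: 6 rim H, 7 dim H, 8 bet H.
  The penult (syllable 7, dim) is heavy, so it takes stress.
  → primary stress on syllable 7.

yes: 6→7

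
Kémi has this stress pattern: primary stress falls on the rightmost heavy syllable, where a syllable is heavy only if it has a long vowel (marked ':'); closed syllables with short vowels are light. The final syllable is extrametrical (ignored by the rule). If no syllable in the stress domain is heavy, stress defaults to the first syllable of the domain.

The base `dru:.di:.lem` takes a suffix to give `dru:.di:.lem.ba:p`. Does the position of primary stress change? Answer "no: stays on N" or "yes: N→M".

no: stays on 2

Base `dru:.di:.lem` (3 syllables):
  The final syllable (3, lem) is extrametrical; the stress domain is syllables 1–2.
  Weights: 1 dru: H, 2 di: H.
  Heavy syllables in the domain: 1, 2. The rightmost is syllable 2 (di:).
  → primary stress on syllable 2.
Suffixed `dru:.di:.lem.ba:p` (4 syllables):
  The final syllable (4, ba:p) is extrametrical; the stress domain is syllables 1–3.
  Weights: 1 dru: H, 2 di: H, 3 lem L.
  Heavy syllables in the domain: 1, 2. The rightmost is syllable 2 (di:).
  → primary stress on syllable 2.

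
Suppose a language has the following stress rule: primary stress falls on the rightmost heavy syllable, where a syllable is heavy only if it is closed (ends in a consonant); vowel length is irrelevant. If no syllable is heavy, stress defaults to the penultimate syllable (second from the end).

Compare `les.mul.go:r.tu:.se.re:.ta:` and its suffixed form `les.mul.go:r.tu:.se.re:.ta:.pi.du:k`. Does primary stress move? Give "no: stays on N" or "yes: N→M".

yes: 3→9

Base `les.mul.go:r.tu:.se.re:.ta:` (7 syllables):
  Weights: 1 les H, 2 mul H, 3 go:r H, 4 tu: L, 5 se L, 6 re: L, 7 ta: L.
  Heavy syllables in the domain: 1, 2, 3. The rightmost is syllable 3 (go:r).
  → primary stress on syllable 3.
Suffixed `les.mul.go:r.tu:.se.re:.ta:.pi.du:k` (9 syllables):
  Weights: 1 les H, 2 mul H, 3 go:r H, 4 tu: L, 5 se L, 6 re: L, 7 ta: L, 8 pi L, 9 du:k H.
  Heavy syllables in the domain: 1, 2, 3, 9. The rightmost is syllable 9 (du:k).
  → primary stress on syllable 9.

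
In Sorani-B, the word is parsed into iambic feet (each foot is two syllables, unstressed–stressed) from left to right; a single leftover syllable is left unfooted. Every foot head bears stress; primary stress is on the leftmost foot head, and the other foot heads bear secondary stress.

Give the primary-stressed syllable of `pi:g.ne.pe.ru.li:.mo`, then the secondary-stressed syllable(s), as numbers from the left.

primary 2, secondary 4, 6

Parse left to right into iambic (σˈσ) feet: (pi:g.ˈne) (pe.ˈru) (li:.ˈmo).
Foot heads (stressed positions): 2, 4, 6.
End Rule Leftmost: primary stress on the leftmost head = syllable 2.
Secondary stress on 4, 6: pi:g.ˈne.pe.ˌru.li:.ˌmo.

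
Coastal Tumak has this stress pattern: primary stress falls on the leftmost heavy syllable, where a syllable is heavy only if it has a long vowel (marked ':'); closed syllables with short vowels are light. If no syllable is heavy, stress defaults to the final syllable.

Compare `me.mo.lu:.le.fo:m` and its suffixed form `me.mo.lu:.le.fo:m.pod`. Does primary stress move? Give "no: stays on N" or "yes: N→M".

Base `me.mo.lu:.le.fo:m` (5 syllables):
  Weights: 1 me L, 2 mo L, 3 lu: H, 4 le L, 5 fo:m H.
  Heavy syllables in the domain: 3, 5. The leftmost is syllable 3 (lu:).
  → primary stress on syllable 3.
Suffixed `me.mo.lu:.le.fo:m.pod` (6 syllables):
  Weights: 1 me L, 2 mo L, 3 lu: H, 4 le L, 5 fo:m H, 6 pod L.
  Heavy syllables in the domain: 3, 5. The leftmost is syllable 3 (lu:).
  → primary stress on syllable 3.

no: stays on 3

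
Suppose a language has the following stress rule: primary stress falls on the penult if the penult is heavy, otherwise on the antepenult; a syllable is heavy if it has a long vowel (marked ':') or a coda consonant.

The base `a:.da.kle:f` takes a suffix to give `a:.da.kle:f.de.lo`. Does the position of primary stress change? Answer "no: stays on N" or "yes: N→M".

yes: 1→3

Base `a:.da.kle:f` (3 syllables):
  Weights: 1 a: H, 2 da L, 3 kle:f H.
  The penult (syllable 2, da) is light, so stress falls on the antepenult (syllable 1, a:).
  → primary stress on syllable 1.
Suffixed `a:.da.kle:f.de.lo` (5 syllables):
  Weights: 3 kle:f H, 4 de L, 5 lo L.
  The penult (syllable 4, de) is light, so stress falls on the antepenult (syllable 3, kle:f).
  → primary stress on syllable 3.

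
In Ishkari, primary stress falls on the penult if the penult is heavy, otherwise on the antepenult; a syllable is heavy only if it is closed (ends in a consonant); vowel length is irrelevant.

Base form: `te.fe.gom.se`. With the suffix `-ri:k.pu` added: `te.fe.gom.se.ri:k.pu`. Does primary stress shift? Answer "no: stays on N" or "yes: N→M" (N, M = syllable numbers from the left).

yes: 3→5

Base `te.fe.gom.se` (4 syllables):
  Weights: 2 fe L, 3 gom H, 4 se L.
  The penult (syllable 3, gom) is heavy, so it takes stress.
  → primary stress on syllable 3.
Suffixed `te.fe.gom.se.ri:k.pu` (6 syllables):
  Weights: 4 se L, 5 ri:k H, 6 pu L.
  The penult (syllable 5, ri:k) is heavy, so it takes stress.
  → primary stress on syllable 5.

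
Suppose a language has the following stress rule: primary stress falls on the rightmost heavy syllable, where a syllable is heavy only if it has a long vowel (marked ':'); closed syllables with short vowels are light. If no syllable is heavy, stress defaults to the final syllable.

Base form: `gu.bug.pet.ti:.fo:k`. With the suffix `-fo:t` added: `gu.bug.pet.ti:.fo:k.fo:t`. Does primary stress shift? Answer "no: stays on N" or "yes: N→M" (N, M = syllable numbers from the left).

yes: 5→6

Base `gu.bug.pet.ti:.fo:k` (5 syllables):
  Weights: 1 gu L, 2 bug L, 3 pet L, 4 ti: H, 5 fo:k H.
  Heavy syllables in the domain: 4, 5. The rightmost is syllable 5 (fo:k).
  → primary stress on syllable 5.
Suffixed `gu.bug.pet.ti:.fo:k.fo:t` (6 syllables):
  Weights: 1 gu L, 2 bug L, 3 pet L, 4 ti: H, 5 fo:k H, 6 fo:t H.
  Heavy syllables in the domain: 4, 5, 6. The rightmost is syllable 6 (fo:t).
  → primary stress on syllable 6.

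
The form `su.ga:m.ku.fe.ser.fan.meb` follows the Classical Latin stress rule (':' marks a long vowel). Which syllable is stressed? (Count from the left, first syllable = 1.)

Classical Latin: stress the penult if heavy (long vowel or closed), else the antepenult.
Weights: 5 ser H, 6 fan H, 7 meb H.
The penult (syllable 6, fan) is heavy, so it takes stress.
Stress on syllable 6: su.ga:m.ku.fe.ser.ˈfan.meb.

6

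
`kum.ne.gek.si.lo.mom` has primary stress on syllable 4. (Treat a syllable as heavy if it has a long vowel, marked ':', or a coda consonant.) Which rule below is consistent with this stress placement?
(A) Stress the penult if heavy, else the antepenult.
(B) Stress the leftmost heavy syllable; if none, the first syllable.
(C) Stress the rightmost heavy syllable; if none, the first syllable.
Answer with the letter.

Rule A → syllable 4 ✓.
Rule B → syllable 1 (observed: 4).
Rule C → syllable 6 (observed: 4).

A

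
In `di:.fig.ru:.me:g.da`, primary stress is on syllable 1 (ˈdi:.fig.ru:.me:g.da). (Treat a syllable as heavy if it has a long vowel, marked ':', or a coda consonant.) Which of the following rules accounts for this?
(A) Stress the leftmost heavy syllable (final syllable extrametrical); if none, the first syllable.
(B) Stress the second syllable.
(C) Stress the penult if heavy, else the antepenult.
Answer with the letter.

A

Rule A → syllable 1 ✓.
Rule B → syllable 2 (observed: 1).
Rule C → syllable 4 (observed: 1).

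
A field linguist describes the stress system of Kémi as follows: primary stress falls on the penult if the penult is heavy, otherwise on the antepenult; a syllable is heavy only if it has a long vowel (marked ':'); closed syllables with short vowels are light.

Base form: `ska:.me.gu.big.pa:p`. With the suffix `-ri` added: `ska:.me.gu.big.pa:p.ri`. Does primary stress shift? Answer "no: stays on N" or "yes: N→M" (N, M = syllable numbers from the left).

Base `ska:.me.gu.big.pa:p` (5 syllables):
  Weights: 3 gu L, 4 big L, 5 pa:p H.
  The penult (syllable 4, big) is light, so stress falls on the antepenult (syllable 3, gu).
  → primary stress on syllable 3.
Suffixed `ska:.me.gu.big.pa:p.ri` (6 syllables):
  Weights: 4 big L, 5 pa:p H, 6 ri L.
  The penult (syllable 5, pa:p) is heavy, so it takes stress.
  → primary stress on syllable 5.

yes: 3→5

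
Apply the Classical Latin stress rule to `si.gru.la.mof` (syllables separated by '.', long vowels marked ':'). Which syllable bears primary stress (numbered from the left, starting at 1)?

2

Classical Latin: stress the penult if heavy (long vowel or closed), else the antepenult.
Weights: 2 gru L, 3 la L, 4 mof H.
The penult (syllable 3, la) is light, so stress falls on the antepenult (syllable 2, gru).
Stress on syllable 2: si.ˈgru.la.mof.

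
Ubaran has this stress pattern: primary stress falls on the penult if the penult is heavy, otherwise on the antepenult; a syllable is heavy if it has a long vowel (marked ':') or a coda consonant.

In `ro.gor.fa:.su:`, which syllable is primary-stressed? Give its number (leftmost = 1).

3

Weights: 2 gor H, 3 fa: H, 4 su: H.
The penult (syllable 3, fa:) is heavy, so it takes stress.
Primary stress: syllable 3 → ro.gor.ˈfa:.su:.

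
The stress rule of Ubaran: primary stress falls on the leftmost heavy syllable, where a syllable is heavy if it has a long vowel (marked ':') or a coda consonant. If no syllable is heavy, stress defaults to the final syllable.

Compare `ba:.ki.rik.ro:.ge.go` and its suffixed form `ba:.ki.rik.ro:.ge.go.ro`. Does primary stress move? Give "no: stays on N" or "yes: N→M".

no: stays on 1

Base `ba:.ki.rik.ro:.ge.go` (6 syllables):
  Weights: 1 ba: H, 2 ki L, 3 rik H, 4 ro: H, 5 ge L, 6 go L.
  Heavy syllables in the domain: 1, 3, 4. The leftmost is syllable 1 (ba:).
  → primary stress on syllable 1.
Suffixed `ba:.ki.rik.ro:.ge.go.ro` (7 syllables):
  Weights: 1 ba: H, 2 ki L, 3 rik H, 4 ro: H, 5 ge L, 6 go L, 7 ro L.
  Heavy syllables in the domain: 1, 3, 4. The leftmost is syllable 1 (ba:).
  → primary stress on syllable 1.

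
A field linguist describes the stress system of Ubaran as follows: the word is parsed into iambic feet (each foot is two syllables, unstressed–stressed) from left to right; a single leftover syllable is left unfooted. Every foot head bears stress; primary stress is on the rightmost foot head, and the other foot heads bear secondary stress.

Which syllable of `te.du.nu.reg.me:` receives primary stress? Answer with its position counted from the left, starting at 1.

4

Parse left to right into iambic (σˈσ) feet: (te.ˈdu) (nu.ˈreg) me:. Syllable 5 is left unfooted.
Foot heads (stressed positions): 2, 4.
End Rule Rightmost: primary stress on the rightmost head = syllable 4.
Primary stress: syllable 4 → te.du.nu.ˈreg.me:.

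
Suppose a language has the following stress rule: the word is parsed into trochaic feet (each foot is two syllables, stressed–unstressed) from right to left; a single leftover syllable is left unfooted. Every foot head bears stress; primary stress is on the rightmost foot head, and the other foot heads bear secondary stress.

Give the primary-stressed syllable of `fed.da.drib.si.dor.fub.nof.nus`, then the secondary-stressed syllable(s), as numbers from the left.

primary 7, secondary 1, 3, 5

Parse right to left into trochaic (ˈσσ) feet: (ˈfed.da) (ˈdrib.si) (ˈdor.fub) (ˈnof.nus).
Foot heads (stressed positions): 1, 3, 5, 7.
End Rule Rightmost: primary stress on the rightmost head = syllable 7.
Secondary stress on 1, 3, 5: ˌfed.da.ˌdrib.si.ˌdor.fub.ˈnof.nus.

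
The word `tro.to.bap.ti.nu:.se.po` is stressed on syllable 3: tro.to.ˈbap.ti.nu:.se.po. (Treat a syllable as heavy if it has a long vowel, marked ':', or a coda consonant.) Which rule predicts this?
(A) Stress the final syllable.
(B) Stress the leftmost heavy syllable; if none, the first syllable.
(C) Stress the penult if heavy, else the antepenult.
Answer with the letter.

B

Rule A → syllable 7 (observed: 3).
Rule B → syllable 3 ✓.
Rule C → syllable 5 (observed: 3).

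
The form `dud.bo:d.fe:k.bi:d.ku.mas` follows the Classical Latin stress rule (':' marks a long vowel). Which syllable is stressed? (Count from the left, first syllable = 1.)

Classical Latin: stress the penult if heavy (long vowel or closed), else the antepenult.
Weights: 4 bi:d H, 5 ku L, 6 mas H.
The penult (syllable 5, ku) is light, so stress falls on the antepenult (syllable 4, bi:d).
Stress on syllable 4: dud.bo:d.fe:k.ˈbi:d.ku.mas.

4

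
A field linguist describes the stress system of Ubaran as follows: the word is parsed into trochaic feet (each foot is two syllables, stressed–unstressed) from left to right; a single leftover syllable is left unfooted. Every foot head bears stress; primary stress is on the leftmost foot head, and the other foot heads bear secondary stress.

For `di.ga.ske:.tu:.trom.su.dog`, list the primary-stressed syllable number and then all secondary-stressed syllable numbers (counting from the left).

primary 1, secondary 3, 5

Parse left to right into trochaic (ˈσσ) feet: (ˈdi.ga) (ˈske:.tu:) (ˈtrom.su) dog. Syllable 7 is left unfooted.
Foot heads (stressed positions): 1, 3, 5.
End Rule Leftmost: primary stress on the leftmost head = syllable 1.
Secondary stress on 3, 5: ˈdi.ga.ˌske:.tu:.ˌtrom.su.dog.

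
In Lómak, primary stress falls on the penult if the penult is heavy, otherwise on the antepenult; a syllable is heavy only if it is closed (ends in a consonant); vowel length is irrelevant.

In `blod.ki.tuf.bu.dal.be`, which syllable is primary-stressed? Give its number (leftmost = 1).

Weights: 4 bu L, 5 dal H, 6 be L.
The penult (syllable 5, dal) is heavy, so it takes stress.
Primary stress: syllable 5 → blod.ki.tuf.bu.ˈdal.be.

5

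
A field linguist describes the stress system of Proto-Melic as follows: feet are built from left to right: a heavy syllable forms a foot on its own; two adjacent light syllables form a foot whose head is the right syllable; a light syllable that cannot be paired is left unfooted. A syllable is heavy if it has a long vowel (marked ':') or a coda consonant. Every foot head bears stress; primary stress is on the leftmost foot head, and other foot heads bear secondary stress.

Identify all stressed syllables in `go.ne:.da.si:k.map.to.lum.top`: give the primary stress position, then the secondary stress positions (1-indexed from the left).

primary 2, secondary 4, 5, 7, 8

Weights: 1 go L, 2 ne: H, 3 da L, 4 si:k H, 5 map H, 6 to L, 7 lum H, 8 top H.
Parse left to right (heavy = foot alone; LL = one foot; stranded L unfooted): go (ˈne:) da (ˈsi:k) (ˈmap) to (ˈlum) (ˈtop).
Foot heads: 2, 4, 5, 7, 8.
Primary stress on the leftmost head = syllable 2.
Secondary stress on 4, 5, 7, 8: go.ˈne:.da.ˌsi:k.ˌmap.to.ˌlum.ˌtop.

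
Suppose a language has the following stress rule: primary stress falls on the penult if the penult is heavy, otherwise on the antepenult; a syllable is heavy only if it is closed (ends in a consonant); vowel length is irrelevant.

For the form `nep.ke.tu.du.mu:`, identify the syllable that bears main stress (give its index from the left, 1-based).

Weights: 3 tu L, 4 du L, 5 mu: L.
The penult (syllable 4, du) is light, so stress falls on the antepenult (syllable 3, tu).
Primary stress: syllable 3 → nep.ke.ˈtu.du.mu:.

3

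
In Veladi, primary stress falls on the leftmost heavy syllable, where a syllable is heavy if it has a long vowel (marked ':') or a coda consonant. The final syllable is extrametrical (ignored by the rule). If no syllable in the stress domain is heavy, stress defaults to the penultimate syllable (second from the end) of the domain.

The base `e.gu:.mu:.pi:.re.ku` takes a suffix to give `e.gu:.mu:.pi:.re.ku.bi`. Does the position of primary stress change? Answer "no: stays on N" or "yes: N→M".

no: stays on 2

Base `e.gu:.mu:.pi:.re.ku` (6 syllables):
  The final syllable (6, ku) is extrametrical; the stress domain is syllables 1–5.
  Weights: 1 e L, 2 gu: H, 3 mu: H, 4 pi: H, 5 re L.
  Heavy syllables in the domain: 2, 3, 4. The leftmost is syllable 2 (gu:).
  → primary stress on syllable 2.
Suffixed `e.gu:.mu:.pi:.re.ku.bi` (7 syllables):
  The final syllable (7, bi) is extrametrical; the stress domain is syllables 1–6.
  Weights: 1 e L, 2 gu: H, 3 mu: H, 4 pi: H, 5 re L, 6 ku L.
  Heavy syllables in the domain: 2, 3, 4. The leftmost is syllable 2 (gu:).
  → primary stress on syllable 2.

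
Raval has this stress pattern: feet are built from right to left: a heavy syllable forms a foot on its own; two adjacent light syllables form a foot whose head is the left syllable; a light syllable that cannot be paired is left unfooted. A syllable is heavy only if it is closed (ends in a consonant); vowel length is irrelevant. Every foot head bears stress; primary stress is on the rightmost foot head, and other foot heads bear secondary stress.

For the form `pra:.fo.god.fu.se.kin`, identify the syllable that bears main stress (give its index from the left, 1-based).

6

Weights: 1 pra: L, 2 fo L, 3 god H, 4 fu L, 5 se L, 6 kin H.
Parse right to left (heavy = foot alone; LL = one foot; stranded L unfooted): (ˈpra:.fo) (ˈgod) (ˈfu.se) (ˈkin).
Foot heads: 1, 3, 4, 6.
Primary stress on the rightmost head = syllable 6.
Primary stress: syllable 6 → pra:.fo.god.fu.se.ˈkin.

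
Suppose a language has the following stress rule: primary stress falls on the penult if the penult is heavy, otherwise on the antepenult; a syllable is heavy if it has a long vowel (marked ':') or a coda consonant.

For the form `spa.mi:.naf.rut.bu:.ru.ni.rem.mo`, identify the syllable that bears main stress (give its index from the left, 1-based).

Weights: 7 ni L, 8 rem H, 9 mo L.
The penult (syllable 8, rem) is heavy, so it takes stress.
Primary stress: syllable 8 → spa.mi:.naf.rut.bu:.ru.ni.ˈrem.mo.

8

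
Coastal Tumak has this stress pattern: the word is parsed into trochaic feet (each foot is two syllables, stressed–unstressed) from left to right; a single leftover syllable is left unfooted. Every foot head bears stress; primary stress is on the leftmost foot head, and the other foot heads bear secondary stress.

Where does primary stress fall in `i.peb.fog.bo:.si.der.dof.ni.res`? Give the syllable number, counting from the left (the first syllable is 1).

Parse left to right into trochaic (ˈσσ) feet: (ˈi.peb) (ˈfog.bo:) (ˈsi.der) (ˈdof.ni) res. Syllable 9 is left unfooted.
Foot heads (stressed positions): 1, 3, 5, 7.
End Rule Leftmost: primary stress on the leftmost head = syllable 1.
Primary stress: syllable 1 → ˈi.peb.fog.bo:.si.der.dof.ni.res.

1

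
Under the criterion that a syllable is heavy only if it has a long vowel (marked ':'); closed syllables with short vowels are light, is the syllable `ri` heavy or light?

`ri`: short vowel, open (no coda). Short vowel → light.

light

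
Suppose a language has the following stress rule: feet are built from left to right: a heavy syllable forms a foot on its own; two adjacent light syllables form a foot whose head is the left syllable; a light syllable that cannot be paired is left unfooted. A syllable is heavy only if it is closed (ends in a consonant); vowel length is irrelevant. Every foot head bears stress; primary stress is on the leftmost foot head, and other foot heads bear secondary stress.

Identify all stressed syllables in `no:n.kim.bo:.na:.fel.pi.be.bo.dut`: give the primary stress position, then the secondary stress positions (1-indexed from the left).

primary 1, secondary 2, 3, 5, 6, 9

Weights: 1 no:n H, 2 kim H, 3 bo: L, 4 na: L, 5 fel H, 6 pi L, 7 be L, 8 bo L, 9 dut H.
Parse left to right (heavy = foot alone; LL = one foot; stranded L unfooted): (ˈno:n) (ˈkim) (ˈbo:.na:) (ˈfel) (ˈpi.be) bo (ˈdut).
Foot heads: 1, 2, 3, 5, 6, 9.
Primary stress on the leftmost head = syllable 1.
Secondary stress on 2, 3, 5, 6, 9: ˈno:n.ˌkim.ˌbo:.na:.ˌfel.ˌpi.be.bo.ˌdut.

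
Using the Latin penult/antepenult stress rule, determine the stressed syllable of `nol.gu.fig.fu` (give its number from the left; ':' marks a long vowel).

3

Classical Latin: stress the penult if heavy (long vowel or closed), else the antepenult.
Weights: 2 gu L, 3 fig H, 4 fu L.
The penult (syllable 3, fig) is heavy, so it takes stress.
Stress on syllable 3: nol.gu.ˈfig.fu.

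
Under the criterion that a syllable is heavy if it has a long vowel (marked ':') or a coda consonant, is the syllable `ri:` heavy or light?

heavy

`ri:`: long vowel, open (no coda). Long vowel → heavy.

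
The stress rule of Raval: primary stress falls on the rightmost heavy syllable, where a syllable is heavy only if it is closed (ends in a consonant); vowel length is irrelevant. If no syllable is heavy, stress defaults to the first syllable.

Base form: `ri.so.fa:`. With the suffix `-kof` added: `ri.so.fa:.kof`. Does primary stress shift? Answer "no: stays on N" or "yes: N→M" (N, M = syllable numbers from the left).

yes: 1→4

Base `ri.so.fa:` (3 syllables):
  Weights: 1 ri L, 2 so L, 3 fa: L.
  No heavy syllable in the domain; default to the first syllable = syllable 1.
  → primary stress on syllable 1.
Suffixed `ri.so.fa:.kof` (4 syllables):
  Weights: 1 ri L, 2 so L, 3 fa: L, 4 kof H.
  Heavy syllables in the domain: 4. The rightmost is syllable 4 (kof).
  → primary stress on syllable 4.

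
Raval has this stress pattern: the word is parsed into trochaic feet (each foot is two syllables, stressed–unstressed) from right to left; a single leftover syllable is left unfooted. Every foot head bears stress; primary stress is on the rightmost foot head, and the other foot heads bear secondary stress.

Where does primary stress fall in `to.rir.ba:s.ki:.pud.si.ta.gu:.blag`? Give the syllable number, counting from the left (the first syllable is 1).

Parse right to left into trochaic (ˈσσ) feet: to (ˈrir.ba:s) (ˈki:.pud) (ˈsi.ta) (ˈgu:.blag). Syllable 1 is left unfooted.
Foot heads (stressed positions): 2, 4, 6, 8.
End Rule Rightmost: primary stress on the rightmost head = syllable 8.
Primary stress: syllable 8 → to.rir.ba:s.ki:.pud.si.ta.ˈgu:.blag.

8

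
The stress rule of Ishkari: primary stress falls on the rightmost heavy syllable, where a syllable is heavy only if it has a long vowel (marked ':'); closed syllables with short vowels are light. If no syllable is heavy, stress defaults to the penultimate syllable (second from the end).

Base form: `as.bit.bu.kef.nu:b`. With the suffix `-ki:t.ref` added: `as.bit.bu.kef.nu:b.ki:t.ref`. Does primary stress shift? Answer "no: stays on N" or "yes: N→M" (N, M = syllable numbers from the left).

yes: 5→6

Base `as.bit.bu.kef.nu:b` (5 syllables):
  Weights: 1 as L, 2 bit L, 3 bu L, 4 kef L, 5 nu:b H.
  Heavy syllables in the domain: 5. The rightmost is syllable 5 (nu:b).
  → primary stress on syllable 5.
Suffixed `as.bit.bu.kef.nu:b.ki:t.ref` (7 syllables):
  Weights: 1 as L, 2 bit L, 3 bu L, 4 kef L, 5 nu:b H, 6 ki:t H, 7 ref L.
  Heavy syllables in the domain: 5, 6. The rightmost is syllable 6 (ki:t).
  → primary stress on syllable 6.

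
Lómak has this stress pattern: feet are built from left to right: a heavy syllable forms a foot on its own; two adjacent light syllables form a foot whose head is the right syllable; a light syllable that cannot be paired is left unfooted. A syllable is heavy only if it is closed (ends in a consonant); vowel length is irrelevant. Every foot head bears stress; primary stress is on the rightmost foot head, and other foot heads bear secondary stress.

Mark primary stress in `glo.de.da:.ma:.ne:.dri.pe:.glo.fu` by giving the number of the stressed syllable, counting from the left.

8

Weights: 1 glo L, 2 de L, 3 da: L, 4 ma: L, 5 ne: L, 6 dri L, 7 pe: L, 8 glo L, 9 fu L.
Parse left to right (heavy = foot alone; LL = one foot; stranded L unfooted): (glo.ˈde) (da:.ˈma:) (ne:.ˈdri) (pe:.ˈglo) fu.
Foot heads: 2, 4, 6, 8.
Primary stress on the rightmost head = syllable 8.
Primary stress: syllable 8 → glo.de.da:.ma:.ne:.dri.pe:.ˈglo.fu.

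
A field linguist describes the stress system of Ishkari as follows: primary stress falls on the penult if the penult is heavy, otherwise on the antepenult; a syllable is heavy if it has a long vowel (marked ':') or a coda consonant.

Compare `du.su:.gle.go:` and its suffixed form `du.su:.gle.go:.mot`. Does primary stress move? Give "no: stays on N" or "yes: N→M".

Base `du.su:.gle.go:` (4 syllables):
  Weights: 2 su: H, 3 gle L, 4 go: H.
  The penult (syllable 3, gle) is light, so stress falls on the antepenult (syllable 2, su:).
  → primary stress on syllable 2.
Suffixed `du.su:.gle.go:.mot` (5 syllables):
  Weights: 3 gle L, 4 go: H, 5 mot H.
  The penult (syllable 4, go:) is heavy, so it takes stress.
  → primary stress on syllable 4.

yes: 2→4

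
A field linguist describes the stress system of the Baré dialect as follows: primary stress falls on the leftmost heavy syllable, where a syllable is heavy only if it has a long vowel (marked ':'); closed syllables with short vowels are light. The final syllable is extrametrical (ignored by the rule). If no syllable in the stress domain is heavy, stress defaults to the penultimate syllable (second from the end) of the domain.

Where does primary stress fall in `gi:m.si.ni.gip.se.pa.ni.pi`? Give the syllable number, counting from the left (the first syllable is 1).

The final syllable (8, pi) is extrametrical; the stress domain is syllables 1–7.
Weights: 1 gi:m H, 2 si L, 3 ni L, 4 gip L, 5 se L, 6 pa L, 7 ni L.
Heavy syllables in the domain: 1. The leftmost is syllable 1 (gi:m).
Primary stress: syllable 1 → ˈgi:m.si.ni.gip.se.pa.ni.pi.

1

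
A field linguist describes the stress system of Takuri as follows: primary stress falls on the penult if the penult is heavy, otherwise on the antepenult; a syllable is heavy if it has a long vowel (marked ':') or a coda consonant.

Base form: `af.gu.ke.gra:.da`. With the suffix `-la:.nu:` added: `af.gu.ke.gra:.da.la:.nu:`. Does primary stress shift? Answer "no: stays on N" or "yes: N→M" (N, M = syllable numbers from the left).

yes: 4→6

Base `af.gu.ke.gra:.da` (5 syllables):
  Weights: 3 ke L, 4 gra: H, 5 da L.
  The penult (syllable 4, gra:) is heavy, so it takes stress.
  → primary stress on syllable 4.
Suffixed `af.gu.ke.gra:.da.la:.nu:` (7 syllables):
  Weights: 5 da L, 6 la: H, 7 nu: H.
  The penult (syllable 6, la:) is heavy, so it takes stress.
  → primary stress on syllable 6.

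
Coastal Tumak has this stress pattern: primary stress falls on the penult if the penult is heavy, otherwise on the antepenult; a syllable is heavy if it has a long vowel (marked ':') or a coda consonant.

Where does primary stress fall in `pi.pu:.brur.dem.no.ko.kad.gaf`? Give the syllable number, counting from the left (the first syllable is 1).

Weights: 6 ko L, 7 kad H, 8 gaf H.
The penult (syllable 7, kad) is heavy, so it takes stress.
Primary stress: syllable 7 → pi.pu:.brur.dem.no.ko.ˈkad.gaf.

7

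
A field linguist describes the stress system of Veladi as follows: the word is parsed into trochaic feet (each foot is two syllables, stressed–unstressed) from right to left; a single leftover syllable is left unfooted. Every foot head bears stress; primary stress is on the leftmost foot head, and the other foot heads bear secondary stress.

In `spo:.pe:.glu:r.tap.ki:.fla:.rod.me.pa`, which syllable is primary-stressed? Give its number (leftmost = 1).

Parse right to left into trochaic (ˈσσ) feet: spo: (ˈpe:.glu:r) (ˈtap.ki:) (ˈfla:.rod) (ˈme.pa). Syllable 1 is left unfooted.
Foot heads (stressed positions): 2, 4, 6, 8.
End Rule Leftmost: primary stress on the leftmost head = syllable 2.
Primary stress: syllable 2 → spo:.ˈpe:.glu:r.tap.ki:.fla:.rod.me.pa.

2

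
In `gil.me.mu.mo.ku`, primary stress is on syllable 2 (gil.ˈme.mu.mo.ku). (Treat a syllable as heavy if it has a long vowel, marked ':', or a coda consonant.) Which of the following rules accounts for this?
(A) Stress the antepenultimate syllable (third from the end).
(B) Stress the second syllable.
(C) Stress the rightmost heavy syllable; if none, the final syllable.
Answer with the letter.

B

Rule A → syllable 3 (observed: 2).
Rule B → syllable 2 ✓.
Rule C → syllable 1 (observed: 2).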